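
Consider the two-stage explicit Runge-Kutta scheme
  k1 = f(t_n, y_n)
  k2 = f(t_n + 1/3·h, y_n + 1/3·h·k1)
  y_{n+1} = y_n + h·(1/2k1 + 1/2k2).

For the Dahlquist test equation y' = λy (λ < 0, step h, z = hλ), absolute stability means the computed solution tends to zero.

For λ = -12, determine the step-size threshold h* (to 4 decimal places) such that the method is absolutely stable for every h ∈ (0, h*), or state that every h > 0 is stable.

Set f=λy, z=hλ:
  k1=λy_n ⇒ h·k1=z·y_n;  k2=λ(1+1/3z)y_n ⇒ h·k2=z(1+1/3z)y_n
  y_{n+1}/y_n = 1 + 1/2z + 1/2z(1+1/3z) = 1 + z + 1/6z²
  ⇒ R(z) = 1 + z + 1/6z².

Find x<0 with |R(x)|<1.
x=-1.34: |R|=0.0407
R=1: x+1/6x²=0 ⇒ x=−6=-6.0000; min R=1−1/(4·1/6)=-0.5000>−1
Confirm numerically:
  x=-5.625: |R|=0.64844 <1
  x=-5.470: |R|=0.51682 <1
  x=-4.749: |R|=0.00983 <1
  x=-6.508: |R|=1.55101 >1
  x=-6.406: |R|=1.43347 >1
  x=-6.266: |R|=1.27779 >1
So |R|<1 on (-6.0000, 0).

(-6.0000,0); λ=-12 ⇒ h* = (6)/12 = 0.5000.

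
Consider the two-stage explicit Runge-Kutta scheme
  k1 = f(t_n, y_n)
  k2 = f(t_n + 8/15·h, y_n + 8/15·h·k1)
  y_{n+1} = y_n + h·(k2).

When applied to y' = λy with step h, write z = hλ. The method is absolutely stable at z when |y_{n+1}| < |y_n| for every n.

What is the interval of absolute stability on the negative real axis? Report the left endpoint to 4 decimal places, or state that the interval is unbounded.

z∈(-1.8750,0).

On y'=λy, z=hλ:
  k1=λy_n ⇒ h·k1=z·y_n;  k2=λ(1+8/15z)y_n ⇒ h·k2=z(1+8/15z)y_n
  y_{n+1}/y_n = 1 + z(1+8/15z) = 1 + z + 8/15z²
  so R(z) = 1 + z + 8/15z².

Find x<0 with |R(x)|<1.
x=-0.57: |R|=0.6033
R=1: x+8/15x²=0 ⇒ x=−15/8=-1.8750; min R=1−1/(4·8/15)=0.5312>−1
Confirm numerically:
  x=-1.205: |R|=0.56941 <1
  x=-1.041: |R|=0.53696 <1
  x=-0.756: |R|=0.54882 <1
  x=-2.243: |R|=1.44023 >1
  x=-2.024: |R|=1.16084 >1
Stable set (-1.8750, 0).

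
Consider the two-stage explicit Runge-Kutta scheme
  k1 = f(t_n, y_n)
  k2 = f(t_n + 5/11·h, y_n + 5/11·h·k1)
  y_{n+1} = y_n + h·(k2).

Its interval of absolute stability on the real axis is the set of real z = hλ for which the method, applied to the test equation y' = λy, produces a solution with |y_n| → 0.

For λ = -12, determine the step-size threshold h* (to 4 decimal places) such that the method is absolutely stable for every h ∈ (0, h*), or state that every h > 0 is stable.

(-2.2000,0); λ=-12 ⇒ h* = (11/5)/12 = 0.1833.

On y'=λy, z=hλ:
  k1=λy_n ⇒ h·k1=z·y_n;  k2=λ(1+5/11z)y_n ⇒ h·k2=z(1+5/11z)y_n
  y_{n+1}/y_n = 1 + z(1+5/11z) = 1 + z + 5/11z²
  Hence R(z) = 1 + z + 5/11z².

Boundary: |R(x)|=1, x<0.
x=-1.33: |R|=0.4740
R=1: x+5/11x²=0 ⇒ x=−11/5=-2.2000; min R=1−1/(4·5/11)=0.4500>−1
Confirm numerically:
  x=-1.874: |R|=0.72231 <1
  x=-1.511: |R|=0.52678 <1
  x=-1.498: |R|=0.52200 <1
  x=-1.237: |R|=0.45853 <1
  x=-2.708: |R|=1.62530 >1
  x=-2.623: |R|=1.50433 >1
So |R|<1 on (-2.2000, 0).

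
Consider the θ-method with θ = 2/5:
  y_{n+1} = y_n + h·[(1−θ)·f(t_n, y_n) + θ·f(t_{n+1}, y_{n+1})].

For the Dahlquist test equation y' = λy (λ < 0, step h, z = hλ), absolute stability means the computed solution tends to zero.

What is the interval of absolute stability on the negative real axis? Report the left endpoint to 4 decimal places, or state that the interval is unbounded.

(-10.0000, 0).

With y'=λy (z=hλ):
  y_{n+1} = y_n + z·[3/5·y_n + 2/5·y_{n+1}] ⇒ (1 − 2/5z)y_{n+1} = (1 + 3/5z)y_n
  Hence R(z) = (1 + 3/5z)/(1 − 2/5z).

Find x<0 with |R(x)|<1.
x=-0.31: |R|=0.7242
R=−1: 1+3/5x = −1+2/5x ⇒ -1/5x=2 ⇒ x=2/(-1/5)=-10.0000
Confirm numerically:
  x=-8.208: |R|=0.91632 <1
  x=-7.129: |R|=0.85092 <1
  x=-6.821: |R|=0.82947 <1
  x=-10.497: |R|=1.01912 >1
  x=-10.344: |R|=1.01339 >1
So |R|<1 on (-10.0000, 0).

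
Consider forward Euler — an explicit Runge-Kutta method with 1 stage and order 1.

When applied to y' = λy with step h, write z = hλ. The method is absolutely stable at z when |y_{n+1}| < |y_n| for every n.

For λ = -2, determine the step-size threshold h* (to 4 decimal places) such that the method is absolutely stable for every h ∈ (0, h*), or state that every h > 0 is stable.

(-2.0000,0); λ=-2 ⇒ h* = 1.0000.

Test eqn y'=λy, z=hλ:
  order 1, 1-stage ⇒ R(z)=1+z
  (e.g. R(-1.34)=-0.34000, |R|=0.34000)

Find x<0 with |R(x)|<1.
x=-1.34: |R|=0.3400
|R(-1.96)|=0.9600 |R(-0.76)|=0.2400 |R(-0.7)|=0.3000
Bisect:
  x_lo=-2.6044 |R|=1.6044  x_hi=-0.0555 |R|=0.9445
  mid=-1.33000 |R|=0.33000 →hi
  mid=-1.96722 |R|=0.96722 →hi
  mid=-2.28583 |R|=1.28583 →lo
  mid=-2.12653 |R|=1.12653 →lo
  mid=-2.04687 |R|=1.04687 →lo
  mid=-2.00705 |R|=1.00705 →lo
  mid=-1.98713 |R|=0.98713 →hi
  ...
  [-2.00005,-1.99989] ⇒ x*=-2.0000
Interval (-2.0000, 0).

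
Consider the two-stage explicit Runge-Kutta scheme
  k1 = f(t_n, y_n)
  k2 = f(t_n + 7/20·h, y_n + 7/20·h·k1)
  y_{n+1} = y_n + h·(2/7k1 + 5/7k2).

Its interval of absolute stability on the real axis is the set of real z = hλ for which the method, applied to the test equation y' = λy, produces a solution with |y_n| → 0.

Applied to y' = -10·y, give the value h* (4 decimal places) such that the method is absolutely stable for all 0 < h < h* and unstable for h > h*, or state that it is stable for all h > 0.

With y'=λy (z=hλ):
  k1=λy_n ⇒ h·k1=z·y_n;  k2=λ(1+7/20z)y_n ⇒ h·k2=z(1+7/20z)y_n
  y_{n+1}/y_n = 1 + 2/7z + 5/7z(1+7/20z) = 1 + z + 1/4z²
  ⇒ R(z) = 1 + z + 1/4z².

Find x<0 with |R(x)|<1.
x=-1.32: |R|=0.1156
R=1: x+1/4x²=0 ⇒ x=−4=-4.0000; min R=1−1/(4·1/4)=0.0000>−1
Confirm numerically:
  x=-3.423: |R|=0.50623 <1
  x=-3.068: |R|=0.28516 <1
  x=-2.777: |R|=0.15093 <1
  x=-4.409: |R|=1.45082 >1
  x=-4.259: |R|=1.27577 >1
Interval (-4.0000, 0).

(-4.0000,0); λ=-10 ⇒ h* = (4)/10 = 0.4000.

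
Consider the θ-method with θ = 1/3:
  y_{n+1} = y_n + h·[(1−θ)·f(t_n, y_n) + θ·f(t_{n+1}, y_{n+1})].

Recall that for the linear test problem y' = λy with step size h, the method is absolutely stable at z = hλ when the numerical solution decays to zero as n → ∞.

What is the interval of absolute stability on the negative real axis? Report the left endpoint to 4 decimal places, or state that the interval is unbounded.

(-6.0000, 0).

With y'=λy (z=hλ):
  y_{n+1} = y_n + z·[2/3·y_n + 1/3·y_{n+1}] ⇒ (1 − 1/3z)y_{n+1} = (1 + 2/3z)y_n
  Hence R(z) = (1 + 2/3z)/(1 − 1/3z).

Solve |R(x)|<1 on ℝ⁻.
x=-0.62: |R|=0.4862
R=−1: 1+2/3x = −1+1/3x ⇒ -1/3x=2 ⇒ x=2/(-1/3)=-6.0000
Confirm numerically:
  x=-4.438: |R|=0.79000 <1
  x=-3.173: |R|=0.54204 <1
  x=-3.164: |R|=0.53991 <1
  x=-2.766: |R|=0.43913 <1
  x=-6.575: |R|=1.06005 >1
  x=-6.368: |R|=1.03928 >1
  x=-6.164: |R|=1.01790 >1
Interval (-6.0000, 0).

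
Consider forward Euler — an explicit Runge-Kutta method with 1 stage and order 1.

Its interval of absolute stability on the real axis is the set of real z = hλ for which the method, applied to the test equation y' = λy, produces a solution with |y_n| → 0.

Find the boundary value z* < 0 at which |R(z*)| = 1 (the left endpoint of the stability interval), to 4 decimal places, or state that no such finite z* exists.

With y'=λy (z=hλ):
  order 1, 1-stage ⇒ R(z)=1+z
  (e.g. R(-0.77)=0.23000, |R|=0.23000)

Solve |R(x)|<1 on ℝ⁻.
x=-0.77: |R|=0.2300
|R(-1.7)|=0.7000 |R(-1.14)|=0.1400 |R(-0.75)|=0.2500
Bisect:
  x_lo=-2.8252 |R|=1.8252  x_hi=-0.2799 |R|=0.7201
  mid=-1.55254 |R|=0.55254 →hi
  mid=-2.18886 |R|=1.18886 →lo
  mid=-1.87070 |R|=0.87070 →hi
  mid=-2.02978 |R|=1.02978 →lo
  mid=-1.95024 |R|=0.95024 →hi
  mid=-1.99001 |R|=0.99001 →hi
  mid=-2.00989 |R|=1.00989 →lo
  mid=-1.99995 |R|=0.99995 →hi
  ...
  [-2.00010,-1.99995] ⇒ x*=-2.0000
Interval (-2.0000, 0).

z* = -2.0000.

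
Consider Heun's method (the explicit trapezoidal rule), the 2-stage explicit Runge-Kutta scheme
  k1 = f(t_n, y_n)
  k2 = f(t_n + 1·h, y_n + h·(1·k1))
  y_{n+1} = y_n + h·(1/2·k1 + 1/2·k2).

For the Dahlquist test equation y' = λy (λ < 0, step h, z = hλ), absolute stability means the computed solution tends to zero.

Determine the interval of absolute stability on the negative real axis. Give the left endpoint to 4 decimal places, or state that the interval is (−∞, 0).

(-2.0000, 0).

Test eqn y'=λy, z=hλ:
  order 2, 2-stage ⇒ R(z)=1+z+z^2/2
  (e.g. R(-0.8)=0.52000, |R|=0.52000)

Need |R(x)|<1, x<0.
x=-0.8: |R|=0.5200
|R(-2.06)|=1.0618 |R(-1.85)|=0.8613 |R(-1.72)|=0.7592
Bisect:
  x_lo=-2.5138 |R|=1.6458  x_hi=-0.0721 |R|=0.9305
  mid=-1.29292 |R|=0.54290 →hi
  mid=-1.90335 |R|=0.90802 →hi
  mid=-2.20856 |R|=1.23031 →lo
  mid=-2.05596 |R|=1.05752 →lo
  mid=-1.97965 |R|=0.97986 →hi
  mid=-2.01780 |R|=1.01796 →lo
  mid=-1.99873 |R|=0.99873 →hi
  mid=-2.00827 |R|=1.00830 →lo
  mid=-2.00350 |R|=1.00350 →lo
  mid=-2.00111 |R|=1.00111 →lo
  ...
  [-2.00007,-1.99992] ⇒ x*=-2.0000
Interval (-2.0000, 0).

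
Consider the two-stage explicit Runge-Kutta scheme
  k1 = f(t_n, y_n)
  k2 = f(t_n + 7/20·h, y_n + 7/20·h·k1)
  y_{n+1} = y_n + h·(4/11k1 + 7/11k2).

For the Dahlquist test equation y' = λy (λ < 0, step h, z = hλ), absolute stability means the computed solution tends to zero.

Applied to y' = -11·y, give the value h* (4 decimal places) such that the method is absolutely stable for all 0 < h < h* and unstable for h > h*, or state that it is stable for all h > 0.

With y'=λy (z=hλ):
  k1=λy_n ⇒ h·k1=z·y_n;  k2=λ(1+7/20z)y_n ⇒ h·k2=z(1+7/20z)y_n
  y_{n+1}/y_n = 1 + 4/11z + 7/11z(1+7/20z) = 1 + z + 49/220z²
  ⇒ R(z) = 1 + z + 49/220z².

Solve |R(x)|<1 on ℝ⁻.
x=-0.39: |R|=0.6439
R=1: x+49/220x²=0 ⇒ x=−220/49=-4.4898; min R=1−1/(4·49/220)=-0.1224>−1
Confirm numerically:
  x=-3.686: |R|=0.34011 <1
  x=-3.433: |R|=0.19195 <1
  x=-3.029: |R|=0.01449 <1
  x=-4.981: |R|=1.54494 >1
  x=-4.935: |R|=1.48935 >1
  x=-4.659: |R|=1.17558 >1
So |R|<1 on (-4.4898, 0).

(-4.4898,0); λ=-11 ⇒ h* = (220/49)/11 = 0.4082.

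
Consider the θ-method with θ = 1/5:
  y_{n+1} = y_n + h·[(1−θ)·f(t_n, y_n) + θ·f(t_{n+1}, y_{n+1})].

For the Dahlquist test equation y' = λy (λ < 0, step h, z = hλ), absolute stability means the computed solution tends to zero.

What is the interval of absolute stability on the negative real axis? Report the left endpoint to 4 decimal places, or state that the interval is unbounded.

Set f=λy, z=hλ:
  y_{n+1} = y_n + z·[4/5·y_n + 1/5·y_{n+1}] ⇒ (1 − 1/5z)y_{n+1} = (1 + 4/5z)y_n
  so R(z) = (1 + 4/5z)/(1 − 1/5z).

Solve |R(x)|<1 on ℝ⁻.
x=-1.7: |R|=0.2687
R=−1: 1+4/5x = −1+1/5x ⇒ -3/5x=2 ⇒ x=2/(-3/5)=-3.3333
Confirm numerically:
  x=-3.229: |R|=0.96196 <1
  x=-3.221: |R|=0.95901 <1
  x=-2.867: |R|=0.82217 <1
  x=-2.506: |R|=0.66933 <1
  x=-3.771: |R|=1.14970 >1
  x=-3.411: |R|=1.02770 >1
Stable set (-3.3333, 0).

(-3.3333, 0).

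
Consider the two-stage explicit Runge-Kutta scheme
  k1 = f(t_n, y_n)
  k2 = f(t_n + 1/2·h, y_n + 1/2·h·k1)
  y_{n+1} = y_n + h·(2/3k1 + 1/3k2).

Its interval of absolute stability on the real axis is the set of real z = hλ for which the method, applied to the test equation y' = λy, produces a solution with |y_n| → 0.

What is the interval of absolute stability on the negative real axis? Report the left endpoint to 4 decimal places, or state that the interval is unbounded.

z∈(-6.0000,0).

With y'=λy (z=hλ):
  k1=λy_n ⇒ h·k1=z·y_n;  k2=λ(1+1/2z)y_n ⇒ h·k2=z(1+1/2z)y_n
  y_{n+1}/y_n = 1 + 2/3z + 1/3z(1+1/2z) = 1 + z + 1/6z²
  R(z) = 1 + z + 1/6z².

Solve |R(x)|<1 on ℝ⁻.
x=-0.66: |R|=0.4126
R=1: x+1/6x²=0 ⇒ x=−6=-6.0000; min R=1−1/(4·1/6)=-0.5000>−1
Confirm numerically:
  x=-5.866: |R|=0.86899 <1
  x=-5.294: |R|=0.37707 <1
  x=-3.076: |R|=0.49904 <1
  x=-6.443: |R|=1.47571 >1
  x=-6.361: |R|=1.38272 >1
  x=-6.104: |R|=1.10580 >1
Interval (-6.0000, 0).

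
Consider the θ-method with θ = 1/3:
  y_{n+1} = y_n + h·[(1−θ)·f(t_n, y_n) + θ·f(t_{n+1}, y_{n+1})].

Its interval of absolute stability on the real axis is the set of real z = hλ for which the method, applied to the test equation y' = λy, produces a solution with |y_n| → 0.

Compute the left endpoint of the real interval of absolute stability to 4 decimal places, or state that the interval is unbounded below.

With y'=λy (z=hλ):
  y_{n+1} = y_n + z·[2/3·y_n + 1/3·y_{n+1}] ⇒ (1 − 1/3z)y_{n+1} = (1 + 2/3z)y_n
  R(z) = (1 + 2/3z)/(1 − 1/3z).

Find x<0 with |R(x)|<1.
x=-1.24: |R|=0.1226
R=−1: 1+2/3x = −1+1/3x ⇒ -1/3x=2 ⇒ x=2/(-1/3)=-6.0000
Confirm numerically:
  x=-5.631: |R|=0.95725 <1
  x=-4.597: |R|=0.81532 <1
  x=-4.568: |R|=0.81078 <1
  x=-4.485: |R|=0.79760 <1
  x=-6.537: |R|=1.05631 >1
  x=-6.421: |R|=1.04469 >1
  x=-6.189: |R|=1.02057 >1
So |R|<1 on (-6.0000, 0).

z* = -6.0000.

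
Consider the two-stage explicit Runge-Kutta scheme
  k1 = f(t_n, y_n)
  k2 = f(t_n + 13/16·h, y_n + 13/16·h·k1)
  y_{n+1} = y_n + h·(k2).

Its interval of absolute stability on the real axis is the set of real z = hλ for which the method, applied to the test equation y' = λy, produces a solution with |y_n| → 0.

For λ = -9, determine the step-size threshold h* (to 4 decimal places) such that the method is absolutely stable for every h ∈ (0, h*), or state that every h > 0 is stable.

On y'=λy, z=hλ:
  k1=λy_n ⇒ h·k1=z·y_n;  k2=λ(1+13/16z)y_n ⇒ h·k2=z(1+13/16z)y_n
  y_{n+1}/y_n = 1 + z(1+13/16z) = 1 + z + 13/16z²
  ⇒ R(z) = 1 + z + 13/16z².

Solve |R(x)|<1 on ℝ⁻.
x=-1.15: |R|=0.9245
R=1: x+13/16x²=0 ⇒ x=−16/13=-1.2308; min R=1−1/(4·13/16)=0.6923>−1
Confirm numerically:
  x=-1.084: |R|=0.87073 <1
  x=-1.037: |R|=0.83674 <1
  x=-0.965: |R|=0.79162 <1
  x=-0.506: |R|=0.70203 <1
  x=-1.739: |R|=1.71810 >1
  x=-1.376: |R|=1.16237 >1
  x=-1.369: |R|=1.15376 >1
So |R|<1 on (-1.2308, 0).

(-1.2308,0); λ=-9 ⇒ h* = (16/13)/9 = 0.1368.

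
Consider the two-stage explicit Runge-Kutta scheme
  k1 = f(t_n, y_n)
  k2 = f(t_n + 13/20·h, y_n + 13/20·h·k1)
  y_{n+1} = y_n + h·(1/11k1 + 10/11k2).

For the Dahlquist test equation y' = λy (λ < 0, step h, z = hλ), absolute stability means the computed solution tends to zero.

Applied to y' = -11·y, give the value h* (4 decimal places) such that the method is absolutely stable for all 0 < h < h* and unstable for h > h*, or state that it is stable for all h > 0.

On y'=λy, z=hλ:
  k1=λy_n ⇒ h·k1=z·y_n;  k2=λ(1+13/20z)y_n ⇒ h·k2=z(1+13/20z)y_n
  y_{n+1}/y_n = 1 + 1/11z + 10/11z(1+13/20z) = 1 + z + 13/22z²
  R(z) = 1 + z + 13/22z².

Boundary: |R(x)|=1, x<0.
x=-1.31: |R|=0.7041
R=1: x+13/22x²=0 ⇒ x=−22/13=-1.6923; min R=1−1/(4·13/22)=0.5769>−1
Confirm numerically:
  x=-1.626: |R|=0.93629 <1
  x=-1.622: |R|=0.93261 <1
  x=-1.127: |R|=0.62353 <1
  x=-2.197: |R|=1.65521 >1
  x=-2.078: |R|=1.47360 >1
Stable set (-1.6923, 0).

(-1.6923,0); λ=-11 ⇒ h* = (22/13)/11 = 0.1538.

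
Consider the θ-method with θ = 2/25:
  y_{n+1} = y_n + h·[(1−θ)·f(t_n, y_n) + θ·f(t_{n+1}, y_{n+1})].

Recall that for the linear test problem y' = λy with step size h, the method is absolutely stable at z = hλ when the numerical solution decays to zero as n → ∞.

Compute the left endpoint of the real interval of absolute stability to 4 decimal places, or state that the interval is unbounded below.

left endpoint -2.3810.

Test eqn y'=λy, z=hλ:
  y_{n+1} = y_n + z·[23/25·y_n + 2/25·y_{n+1}] ⇒ (1 − 2/25z)y_{n+1} = (1 + 23/25z)y_n
  so R(z) = (1 + 23/25z)/(1 − 2/25z).

Find x<0 with |R(x)|<1.
x=-1.48: |R|=0.3233
R=−1: 1+23/25x = −1+2/25x ⇒ -21/25x=2 ⇒ x=2/(-21/25)=-2.3810
Confirm numerically:
  x=-2.266: |R|=0.91826 <1
  x=-1.498: |R|=0.33769 <1
  x=-1.461: |R|=0.30811 <1
  x=-1.183: |R|=0.08072 <1
  x=-2.979: |R|=1.40568 >1
  x=-2.806: |R|=1.29158 >1
  x=-2.445: |R|=1.04500 >1
Stable set (-2.3810, 0).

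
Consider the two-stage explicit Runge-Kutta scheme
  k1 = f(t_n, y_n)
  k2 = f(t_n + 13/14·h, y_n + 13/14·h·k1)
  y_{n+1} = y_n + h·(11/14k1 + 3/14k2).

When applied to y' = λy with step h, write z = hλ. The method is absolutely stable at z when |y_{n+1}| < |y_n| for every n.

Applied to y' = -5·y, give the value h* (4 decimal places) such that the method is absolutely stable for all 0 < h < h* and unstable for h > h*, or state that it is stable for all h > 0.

(-5.0256,0); λ=-5 ⇒ h* = (196/39)/5 = 1.0051.

With y'=λy (z=hλ):
  k1=λy_n ⇒ h·k1=z·y_n;  k2=λ(1+13/14z)y_n ⇒ h·k2=z(1+13/14z)y_n
  y_{n+1}/y_n = 1 + 11/14z + 3/14z(1+13/14z) = 1 + z + 39/196z²
  ⇒ R(z) = 1 + z + 39/196z².

Find x<0 with |R(x)|<1.
x=-0.56: |R|=0.5024
R=1: x+39/196x²=0 ⇒ x=−196/39=-5.0256; min R=1−1/(4·39/196)=-0.2564>−1
Confirm numerically:
  x=-4.613: |R|=0.62124 <1
  x=-3.289: |R|=0.13653 <1
  x=-2.401: |R|=0.25392 <1
  x=-5.559: |R|=1.58996 >1
  x=-5.497: |R|=1.51557 >1
Stable set (-5.0256, 0).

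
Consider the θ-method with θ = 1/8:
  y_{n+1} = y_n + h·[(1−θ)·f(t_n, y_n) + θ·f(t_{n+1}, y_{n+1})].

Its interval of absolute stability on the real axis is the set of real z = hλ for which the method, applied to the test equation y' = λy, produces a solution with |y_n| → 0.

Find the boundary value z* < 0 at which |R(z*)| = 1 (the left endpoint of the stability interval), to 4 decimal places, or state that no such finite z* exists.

z* = -2.6667.

On y'=λy, z=hλ:
  y_{n+1} = y_n + z·[7/8·y_n + 1/8·y_{n+1}] ⇒ (1 − 1/8z)y_{n+1} = (1 + 7/8z)y_n
  so R(z) = (1 + 7/8z)/(1 − 1/8z).

Solve |R(x)|<1 on ℝ⁻.
x=-0.44: |R|=0.5829
R=−1: 1+7/8x = −1+1/8x ⇒ -3/4x=2 ⇒ x=2/(-3/4)=-2.6667
Confirm numerically:
  x=-2.472: |R|=0.88846 <1
  x=-2.051: |R|=0.63247 <1
  x=-1.138: |R|=0.00372 <1
  x=-3.116: |R|=1.24253 >1
  x=-3.024: |R|=1.19448 >1
  x=-2.756: |R|=1.04983 >1
Interval (-2.6667, 0).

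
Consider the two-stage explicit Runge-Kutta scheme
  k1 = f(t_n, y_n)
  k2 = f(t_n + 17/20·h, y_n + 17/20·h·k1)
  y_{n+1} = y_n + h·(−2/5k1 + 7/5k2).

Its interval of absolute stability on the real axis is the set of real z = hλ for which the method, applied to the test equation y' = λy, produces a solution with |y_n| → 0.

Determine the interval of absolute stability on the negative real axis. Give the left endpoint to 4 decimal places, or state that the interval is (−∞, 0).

Test eqn y'=λy, z=hλ:
  k1=λy_n ⇒ h·k1=z·y_n;  k2=λ(1+17/20z)y_n ⇒ h·k2=z(1+17/20z)y_n
  y_{n+1}/y_n = 1 − 2/5z + 7/5z(1+17/20z) = 1 + z + 119/100z²
  Hence R(z) = 1 + z + 119/100z².

Find x<0 with |R(x)|<1.
x=-1.18: |R|=1.4770
R=1: x+119/100x²=0 ⇒ x=−100/119=-0.8403; min R=1−1/(4·119/100)=0.7899>−1
Confirm numerically:
  x=-0.764: |R|=0.93060 <1
  x=-0.703: |R|=0.88511 <1
  x=-0.412: |R|=0.79000 <1
  x=-1.322: |R|=1.75774 >1
  x=-1.290: |R|=1.69028 >1
Interval (-0.8403, 0).

z∈(-0.8403,0).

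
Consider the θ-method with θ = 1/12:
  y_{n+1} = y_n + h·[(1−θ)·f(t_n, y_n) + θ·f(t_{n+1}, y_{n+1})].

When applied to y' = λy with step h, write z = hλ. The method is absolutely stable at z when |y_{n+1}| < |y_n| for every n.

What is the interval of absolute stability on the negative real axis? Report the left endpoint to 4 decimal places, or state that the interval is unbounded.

With y'=λy (z=hλ):
  y_{n+1} = y_n + z·[11/12·y_n + 1/12·y_{n+1}] ⇒ (1 − 1/12z)y_{n+1} = (1 + 11/12z)y_n
  so R(z) = (1 + 11/12z)/(1 − 1/12z).

Boundary: |R(x)|=1, x<0.
x=-1.34: |R|=0.2054
R=−1: 1+11/12x = −1+1/12x ⇒ -5/6x=2 ⇒ x=2/(-5/6)=-2.4000
Confirm numerically:
  x=-2.197: |R|=0.85701 <1
  x=-1.147: |R|=0.04693 <1
  x=-1.017: |R|=0.06246 <1
  x=-2.968: |R|=1.37948 >1
  x=-2.928: |R|=1.35370 >1
Stable set (-2.4000, 0).

z∈(-2.4000,0).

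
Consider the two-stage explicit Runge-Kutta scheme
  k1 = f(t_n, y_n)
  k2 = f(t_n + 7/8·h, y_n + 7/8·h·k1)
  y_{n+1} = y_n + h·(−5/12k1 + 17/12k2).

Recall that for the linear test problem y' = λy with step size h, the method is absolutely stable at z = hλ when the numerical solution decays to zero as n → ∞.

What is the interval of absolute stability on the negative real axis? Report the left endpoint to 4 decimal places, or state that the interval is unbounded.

z∈(-0.8067,0).

Set f=λy, z=hλ:
  k1=λy_n ⇒ h·k1=z·y_n;  k2=λ(1+7/8z)y_n ⇒ h·k2=z(1+7/8z)y_n
  y_{n+1}/y_n = 1 − 5/12z + 17/12z(1+7/8z) = 1 + z + 119/96z²
  R(z) = 1 + z + 119/96z².

Boundary: |R(x)|=1, x<0.
x=-0.45: |R|=0.8010
R=1: x+119/96x²=0 ⇒ x=−96/119=-0.8067; min R=1−1/(4·119/96)=0.7983>−1
Confirm numerically:
  x=-0.782: |R|=0.97603 <1
  x=-0.692: |R|=0.90159 <1
  x=-0.392: |R|=0.79848 <1
  x=-1.218: |R|=1.62095 >1
  x=-0.978: |R|=1.20764 >1
  x=-0.924: |R|=1.13433 >1
Stable set (-0.8067, 0).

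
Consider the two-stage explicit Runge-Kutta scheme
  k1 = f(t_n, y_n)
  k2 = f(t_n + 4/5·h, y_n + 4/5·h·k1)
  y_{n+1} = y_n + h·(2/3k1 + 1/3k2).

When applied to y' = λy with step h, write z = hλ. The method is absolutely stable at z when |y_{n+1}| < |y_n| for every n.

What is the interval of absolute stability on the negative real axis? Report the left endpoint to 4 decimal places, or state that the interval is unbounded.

(-3.7500, 0).

On y'=λy, z=hλ:
  k1=λy_n ⇒ h·k1=z·y_n;  k2=λ(1+4/5z)y_n ⇒ h·k2=z(1+4/5z)y_n
  y_{n+1}/y_n = 1 + 2/3z + 1/3z(1+4/5z) = 1 + z + 4/15z²
  so R(z) = 1 + z + 4/15z².

Solve |R(x)|<1 on ℝ⁻.
x=-1.72: |R|=0.0689
R=1: x+4/15x²=0 ⇒ x=−15/4=-3.7500; min R=1−1/(4·4/15)=0.0625>−1
Confirm numerically:
  x=-2.199: |R|=0.09049 <1
  x=-2.029: |R|=0.06882 <1
  x=-1.523: |R|=0.09554 <1
  x=-4.014: |R|=1.28259 >1
  x=-3.853: |R|=1.10583 >1
Stable set (-3.7500, 0).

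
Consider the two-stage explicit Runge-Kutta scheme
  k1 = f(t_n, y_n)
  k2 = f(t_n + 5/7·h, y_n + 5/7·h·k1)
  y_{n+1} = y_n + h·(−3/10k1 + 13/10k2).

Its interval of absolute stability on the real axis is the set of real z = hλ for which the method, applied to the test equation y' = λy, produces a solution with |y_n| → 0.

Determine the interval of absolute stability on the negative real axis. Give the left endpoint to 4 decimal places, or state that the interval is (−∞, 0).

On y'=λy, z=hλ:
  k1=λy_n ⇒ h·k1=z·y_n;  k2=λ(1+5/7z)y_n ⇒ h·k2=z(1+5/7z)y_n
  y_{n+1}/y_n = 1 − 3/10z + 13/10z(1+5/7z) = 1 + z + 13/14z²
  R(z) = 1 + z + 13/14z².

Boundary: |R(x)|=1, x<0.
x=-0.53: |R|=0.7308
R=1: x+13/14x²=0 ⇒ x=−14/13=-1.0769; min R=1−1/(4·13/14)=0.7308>−1
Confirm numerically:
  x=-0.944: |R|=0.88348 <1
  x=-0.532: |R|=0.73081 <1
  x=-0.518: |R|=0.73116 <1
  x=-1.372: |R|=1.37593 >1
  x=-1.161: |R|=1.09064 >1
Interval (-1.0769, 0).

z∈(-1.0769,0).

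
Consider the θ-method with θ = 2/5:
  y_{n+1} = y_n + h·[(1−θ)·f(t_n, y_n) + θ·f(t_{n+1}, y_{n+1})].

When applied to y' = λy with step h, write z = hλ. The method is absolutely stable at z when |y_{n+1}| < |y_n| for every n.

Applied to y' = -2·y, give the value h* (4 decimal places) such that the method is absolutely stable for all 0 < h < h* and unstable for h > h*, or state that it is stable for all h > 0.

(-10.0000,0); λ=-2 ⇒ h* = (10)/2 = 5.0000.

Test eqn y'=λy, z=hλ:
  y_{n+1} = y_n + z·[3/5·y_n + 2/5·y_{n+1}] ⇒ (1 − 2/5z)y_{n+1} = (1 + 3/5z)y_n
  R(z) = (1 + 3/5z)/(1 − 2/5z).

Need |R(x)|<1, x<0.
x=-1.04: |R|=0.2655
R=−1: 1+3/5x = −1+2/5x ⇒ -1/5x=2 ⇒ x=2/(-1/5)=-10.0000
Confirm numerically:
  x=-8.001: |R|=0.90482 <1
  x=-7.805: |R|=0.89350 <1
  x=-4.249: |R|=0.57394 <1
  x=-10.458: |R|=1.01767 >1
  x=-10.117: |R|=1.00464 >1
So |R|<1 on (-10.0000, 0).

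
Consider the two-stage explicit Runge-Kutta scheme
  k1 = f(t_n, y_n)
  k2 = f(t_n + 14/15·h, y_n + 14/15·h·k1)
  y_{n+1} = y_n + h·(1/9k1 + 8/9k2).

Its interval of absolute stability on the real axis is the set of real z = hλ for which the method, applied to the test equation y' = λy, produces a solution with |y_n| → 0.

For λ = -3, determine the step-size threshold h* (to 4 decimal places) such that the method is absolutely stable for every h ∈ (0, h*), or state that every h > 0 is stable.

(-1.2054,0); λ=-3 ⇒ h* = (135/112)/3 = 0.4018.

On y'=λy, z=hλ:
  k1=λy_n ⇒ h·k1=z·y_n;  k2=λ(1+14/15z)y_n ⇒ h·k2=z(1+14/15z)y_n
  y_{n+1}/y_n = 1 + 1/9z + 8/9z(1+14/15z) = 1 + z + 112/135z²
  so R(z) = 1 + z + 112/135z².

Boundary: |R(x)|=1, x<0.
x=-1.47: |R|=1.3227
R=1: x+112/135x²=0 ⇒ x=−135/112=-1.2054; min R=1−1/(4·112/135)=0.6987>−1
Confirm numerically:
  x=-1.138: |R|=0.93641 <1
  x=-0.852: |R|=0.75023 <1
  x=-0.846: |R|=0.74778 <1
  x=-0.712: |R|=0.70858 <1
  x=-1.799: |R|=1.88601 >1
  x=-1.317: |R|=1.12198 >1
Stable set (-1.2054, 0).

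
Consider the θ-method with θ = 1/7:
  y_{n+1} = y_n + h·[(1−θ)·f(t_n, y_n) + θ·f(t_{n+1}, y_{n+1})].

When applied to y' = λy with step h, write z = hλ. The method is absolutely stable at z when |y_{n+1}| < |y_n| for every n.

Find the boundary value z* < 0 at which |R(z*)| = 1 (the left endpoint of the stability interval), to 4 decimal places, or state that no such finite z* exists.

z* = -2.8000.

Set f=λy, z=hλ:
  y_{n+1} = y_n + z·[6/7·y_n + 1/7·y_{n+1}] ⇒ (1 − 1/7z)y_{n+1} = (1 + 6/7z)y_n
  R(z) = (1 + 6/7z)/(1 − 1/7z).

Need |R(x)|<1, x<0.
x=-1.8: |R|=0.4318
R=−1: 1+6/7x = −1+1/7x ⇒ -5/7x=2 ⇒ x=2/(-5/7)=-2.8000
Confirm numerically:
  x=-2.116: |R|=0.62484 <1
  x=-2.100: |R|=0.61538 <1
  x=-1.380: |R|=0.15274 <1
  x=-3.334: |R|=1.25837 >1
  x=-2.943: |R|=1.07191 >1
Interval (-2.8000, 0).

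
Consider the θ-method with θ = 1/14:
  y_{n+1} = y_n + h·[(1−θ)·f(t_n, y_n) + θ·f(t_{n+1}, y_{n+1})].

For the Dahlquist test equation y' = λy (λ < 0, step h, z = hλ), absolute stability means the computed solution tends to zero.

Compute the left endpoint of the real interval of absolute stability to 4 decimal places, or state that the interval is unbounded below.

left endpoint -2.3333.

Test eqn y'=λy, z=hλ:
  y_{n+1} = y_n + z·[13/14·y_n + 1/14·y_{n+1}] ⇒ (1 − 1/14z)y_{n+1} = (1 + 13/14z)y_n
  R(z) = (1 + 13/14z)/(1 − 1/14z).

Find x<0 with |R(x)|<1.
x=-1.57: |R|=0.4117
R=−1: 1+13/14x = −1+1/14x ⇒ -6/7x=2 ⇒ x=2/(-6/7)=-2.3333
Confirm numerically:
  x=-1.775: |R|=0.57528 <1
  x=-1.666: |R|=0.48883 <1
  x=-1.188: |R|=0.09508 <1
  x=-0.959: |R|=0.10248 <1
  x=-2.643: |R|=1.22328 >1
  x=-2.494: |R|=1.11689 >1
  x=-2.364: |R|=1.02249 >1
Stable set (-2.3333, 0).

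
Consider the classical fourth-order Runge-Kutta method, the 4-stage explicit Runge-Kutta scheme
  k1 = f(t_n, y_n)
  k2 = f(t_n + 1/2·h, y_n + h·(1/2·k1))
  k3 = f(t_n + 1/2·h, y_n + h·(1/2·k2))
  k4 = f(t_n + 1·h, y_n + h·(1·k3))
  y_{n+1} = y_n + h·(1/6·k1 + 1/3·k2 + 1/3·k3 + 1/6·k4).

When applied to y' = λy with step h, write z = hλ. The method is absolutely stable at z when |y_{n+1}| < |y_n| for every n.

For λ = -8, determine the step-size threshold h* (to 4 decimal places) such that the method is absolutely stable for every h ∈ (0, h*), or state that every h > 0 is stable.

Test eqn y'=λy, z=hλ:
  order 4, 4-stage ⇒ R(z)=1+z+z^2/2+z^3/6+z^4/24
  (e.g. R(-1.4)=0.28273, |R|=0.28273)

Find x<0 with |R(x)|<1.
x=-1.4: |R|=0.2827
|R(-2.28)|=0.4698 |R(-1.85)|=0.2940 |R(-0.59)|=0.5549
Bisect:
  x_lo=-3.5284 |R|=2.8332  x_hi=-0.1069 |R|=0.8986
  mid=-1.81767 |R|=0.28822 →hi
  mid=-2.67304 |R|=0.84353 →hi
  mid=-3.10072 |R|=1.58946 →lo
  mid=-2.88688 |R|=1.16428 →lo
  mid=-2.77996 |R|=0.99199 →hi
  mid=-2.83342 |R|=1.07501 →lo
  mid=-2.80669 |R|=1.03274 →lo
  mid=-2.79332 |R|=1.01217 →lo
  ...
  [-2.78539,-2.78518] ⇒ x*=-2.7853
Stable set (-2.7853, 0).

(-2.7853,0); λ=-8 ⇒ h* = 0.3482.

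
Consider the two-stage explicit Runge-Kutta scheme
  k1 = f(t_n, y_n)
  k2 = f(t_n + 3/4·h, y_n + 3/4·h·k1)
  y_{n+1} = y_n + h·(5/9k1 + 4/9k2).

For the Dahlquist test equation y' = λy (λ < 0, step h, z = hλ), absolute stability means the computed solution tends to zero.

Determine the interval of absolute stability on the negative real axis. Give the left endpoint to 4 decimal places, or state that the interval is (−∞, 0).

z∈(-3.0000,0).

With y'=λy (z=hλ):
  k1=λy_n ⇒ h·k1=z·y_n;  k2=λ(1+3/4z)y_n ⇒ h·k2=z(1+3/4z)y_n
  y_{n+1}/y_n = 1 + 5/9z + 4/9z(1+3/4z) = 1 + z + 1/3z²
  Hence R(z) = 1 + z + 1/3z².

Boundary: |R(x)|=1, x<0.
x=-0.57: |R|=0.5383
R=1: x+1/3x²=0 ⇒ x=−3=-3.0000; min R=1−1/(4·1/3)=0.2500>−1
Confirm numerically:
  x=-2.969: |R|=0.96932 <1
  x=-2.457: |R|=0.55528 <1
  x=-2.264: |R|=0.44457 <1
  x=-3.429: |R|=1.49035 >1
  x=-3.273: |R|=1.29784 >1
  x=-3.136: |R|=1.14217 >1
So |R|<1 on (-3.0000, 0).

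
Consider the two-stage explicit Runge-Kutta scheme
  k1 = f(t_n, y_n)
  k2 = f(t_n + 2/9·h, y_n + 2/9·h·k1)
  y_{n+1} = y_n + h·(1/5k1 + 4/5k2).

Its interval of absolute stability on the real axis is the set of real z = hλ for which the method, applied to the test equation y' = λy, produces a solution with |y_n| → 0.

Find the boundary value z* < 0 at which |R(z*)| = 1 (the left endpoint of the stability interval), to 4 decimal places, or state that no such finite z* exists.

Set f=λy, z=hλ:
  k1=λy_n ⇒ h·k1=z·y_n;  k2=λ(1+2/9z)y_n ⇒ h·k2=z(1+2/9z)y_n
  y_{n+1}/y_n = 1 + 1/5z + 4/5z(1+2/9z) = 1 + z + 8/45z²
  ⇒ R(z) = 1 + z + 8/45z².

Find x<0 with |R(x)|<1.
x=-1.79: |R|=0.2204
R=1: x+8/45x²=0 ⇒ x=−45/8=-5.6250; min R=1−1/(4·8/45)=-0.4062>−1
Confirm numerically:
  x=-5.403: |R|=0.78676 <1
  x=-4.256: |R|=0.03582 <1
  x=-3.866: |R|=0.20894 <1
  x=-3.564: |R|=0.30585 <1
  x=-6.213: |R|=1.64947 >1
  x=-5.876: |R|=1.26220 >1
Interval (-5.6250, 0).

z* = -5.6250.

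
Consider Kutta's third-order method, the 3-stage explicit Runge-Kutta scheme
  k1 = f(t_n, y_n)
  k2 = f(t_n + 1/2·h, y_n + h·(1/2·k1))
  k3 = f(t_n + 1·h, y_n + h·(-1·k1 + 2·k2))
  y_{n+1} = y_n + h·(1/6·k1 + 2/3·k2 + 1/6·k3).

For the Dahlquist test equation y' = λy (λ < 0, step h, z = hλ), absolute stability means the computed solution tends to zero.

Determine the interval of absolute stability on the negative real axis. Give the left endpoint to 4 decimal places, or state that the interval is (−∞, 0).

On y'=λy, z=hλ:
  order 3, 3-stage ⇒ R(z)=1+z+z^2/2+z^3/6
  (e.g. R(-0.86)=0.40379, |R|=0.40379)

Need |R(x)|<1, x<0.
x=-0.86: |R|=0.4038
|R(-1.3)|=0.1788 |R(-1.25)|=0.2057 |R(-0.76)|=0.4556
Bisect:
  x_lo=-3.1572 |R|=2.4184  x_hi=-0.0529 |R|=0.9484
  mid=-1.60507 |R|=0.00612 →hi
  mid=-2.38114 |R|=0.79633 →hi
  mid=-2.76917 |R|=1.47416 →lo
  mid=-2.57515 |R|=1.10560 →lo
  mid=-2.47814 |R|=0.94401 →hi
  mid=-2.52665 |R|=1.02301 →lo
  mid=-2.50240 |R|=0.98307 →hi
  ...
  [-2.51282,-2.51263] ⇒ x*=-2.5127
So |R|<1 on (-2.5127, 0).

z∈(-2.5127,0).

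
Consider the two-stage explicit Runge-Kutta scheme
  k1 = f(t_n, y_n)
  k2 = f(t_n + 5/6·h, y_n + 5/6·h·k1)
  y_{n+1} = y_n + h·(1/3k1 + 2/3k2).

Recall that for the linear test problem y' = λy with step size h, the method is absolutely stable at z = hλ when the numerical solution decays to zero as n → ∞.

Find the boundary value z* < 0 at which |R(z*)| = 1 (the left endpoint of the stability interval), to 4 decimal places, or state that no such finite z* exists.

Set f=λy, z=hλ:
  k1=λy_n ⇒ h·k1=z·y_n;  k2=λ(1+5/6z)y_n ⇒ h·k2=z(1+5/6z)y_n
  y_{n+1}/y_n = 1 + 1/3z + 2/3z(1+5/6z) = 1 + z + 5/9z²
  ⇒ R(z) = 1 + z + 5/9z².

Find x<0 with |R(x)|<1.
x=-0.9: |R|=0.5500
R=1: x+5/9x²=0 ⇒ x=−9/5=-1.8000; min R=1−1/(4·5/9)=0.5500>−1
Confirm numerically:
  x=-1.596: |R|=0.81912 <1
  x=-1.487: |R|=0.74143 <1
  x=-1.153: |R|=0.58556 <1
  x=-0.861: |R|=0.55085 <1
  x=-2.380: |R|=1.76689 >1
  x=-2.181: |R|=1.46165 >1
Interval (-1.8000, 0).

z* = -1.8000.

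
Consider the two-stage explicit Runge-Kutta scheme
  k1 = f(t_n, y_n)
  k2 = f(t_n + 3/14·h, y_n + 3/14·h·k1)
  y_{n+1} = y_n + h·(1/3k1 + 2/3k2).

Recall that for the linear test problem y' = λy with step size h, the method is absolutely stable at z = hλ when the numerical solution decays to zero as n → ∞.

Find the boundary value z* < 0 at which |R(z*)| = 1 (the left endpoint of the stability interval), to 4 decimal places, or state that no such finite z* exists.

Test eqn y'=λy, z=hλ:
  k1=λy_n ⇒ h·k1=z·y_n;  k2=λ(1+3/14z)y_n ⇒ h·k2=z(1+3/14z)y_n
  y_{n+1}/y_n = 1 + 1/3z + 2/3z(1+3/14z) = 1 + z + 1/7z²
  R(z) = 1 + z + 1/7z².

Boundary: |R(x)|=1, x<0.
x=-0.54: |R|=0.5017
R=1: x+1/7x²=0 ⇒ x=−7=-7.0000; min R=1−1/(4·1/7)=-0.7500>−1
Confirm numerically:
  x=-6.939: |R|=0.93953 <1
  x=-5.155: |R|=0.35871 <1
  x=-4.484: |R|=0.61168 <1
  x=-3.333: |R|=0.74602 <1
  x=-7.431: |R|=1.45754 >1
  x=-7.349: |R|=1.36640 >1
  x=-7.173: |R|=1.17728 >1
So |R|<1 on (-7.0000, 0).

z* = -7.0000.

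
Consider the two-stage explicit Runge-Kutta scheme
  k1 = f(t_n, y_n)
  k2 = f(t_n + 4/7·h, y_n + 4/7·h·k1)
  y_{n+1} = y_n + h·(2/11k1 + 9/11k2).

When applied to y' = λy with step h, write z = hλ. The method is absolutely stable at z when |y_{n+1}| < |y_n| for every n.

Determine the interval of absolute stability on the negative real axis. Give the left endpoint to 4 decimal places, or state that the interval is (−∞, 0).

Set f=λy, z=hλ:
  k1=λy_n ⇒ h·k1=z·y_n;  k2=λ(1+4/7z)y_n ⇒ h·k2=z(1+4/7z)y_n
  y_{n+1}/y_n = 1 + 2/11z + 9/11z(1+4/7z) = 1 + z + 36/77z²
  so R(z) = 1 + z + 36/77z².

Solve |R(x)|<1 on ℝ⁻.
x=-0.87: |R|=0.4839
R=1: x+36/77x²=0 ⇒ x=−77/36=-2.1389; min R=1−1/(4·36/77)=0.4653>−1
Confirm numerically:
  x=-1.477: |R|=0.54294 <1
  x=-1.102: |R|=0.46577 <1
  x=-1.038: |R|=0.46574 <1
  x=-2.573: |R|=1.52222 >1
  x=-2.302: |R|=1.17555 >1
  x=-2.181: |R|=1.04294 >1
So |R|<1 on (-2.1389, 0).

z∈(-2.1389,0).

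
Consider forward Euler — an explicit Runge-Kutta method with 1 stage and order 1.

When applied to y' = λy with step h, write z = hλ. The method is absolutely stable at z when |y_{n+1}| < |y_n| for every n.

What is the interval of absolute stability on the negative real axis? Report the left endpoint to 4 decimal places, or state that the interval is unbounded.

z∈(-2.0000,0).

With y'=λy (z=hλ):
  order 1, 1-stage ⇒ R(z)=1+z
  (e.g. R(-1.68)=-0.68000, |R|=0.68000)

Boundary: |R(x)|=1, x<0.
x=-1.68: |R|=0.6800
|R(-2)|=1.0000 |R(-1.99)|=0.9900 |R(-1.02)|=0.0200
Bisect:
  x_lo=-2.8425 |R|=1.8425  x_hi=-0.2255 |R|=0.7745
  mid=-1.53397 |R|=0.53397 →hi
  mid=-2.18822 |R|=1.18822 →lo
  mid=-1.86109 |R|=0.86109 →hi
  mid=-2.02466 |R|=1.02466 →lo
  mid=-1.94288 |R|=0.94288 →hi
  mid=-1.98377 |R|=0.98377 →hi
  mid=-2.00421 |R|=1.00421 →lo
  mid=-1.99399 |R|=0.99399 →hi
  mid=-1.99910 |R|=0.99910 →hi
  mid=-2.00165 |R|=1.00165 →lo
  ...
  [-2.00006,-1.99990] ⇒ x*=-2.0000
Interval (-2.0000, 0).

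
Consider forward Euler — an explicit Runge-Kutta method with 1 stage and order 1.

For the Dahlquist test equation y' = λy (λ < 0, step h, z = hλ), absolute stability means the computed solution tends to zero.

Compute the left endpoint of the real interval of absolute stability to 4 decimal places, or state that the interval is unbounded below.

left endpoint -2.0000.

Set f=λy, z=hλ:
  order 1, 1-stage ⇒ R(z)=1+z
  (e.g. R(-1.66)=-0.66000, |R|=0.66000)

Find x<0 with |R(x)|<1.
x=-1.66: |R|=0.6600
|R(-1.56)|=0.5600 |R(-1.22)|=0.2200 |R(-0.86)|=0.1400
Bisect:
  x_lo=-2.8728 |R|=1.8728  x_hi=-0.2064 |R|=0.7936
  mid=-1.53961 |R|=0.53961 →hi
  mid=-2.20618 |R|=1.20618 →lo
  mid=-1.87289 |R|=0.87289 →hi
  mid=-2.03954 |R|=1.03954 →lo
  mid=-1.95622 |R|=0.95622 →hi
  mid=-1.99788 |R|=0.99788 →hi
  mid=-2.01871 |R|=1.01871 →lo
  mid=-2.00829 |R|=1.00829 →lo
  mid=-2.00309 |R|=1.00309 →lo
  ...
  [-2.00016,-1.99999] ⇒ x*=-2.0000
Interval (-2.0000, 0).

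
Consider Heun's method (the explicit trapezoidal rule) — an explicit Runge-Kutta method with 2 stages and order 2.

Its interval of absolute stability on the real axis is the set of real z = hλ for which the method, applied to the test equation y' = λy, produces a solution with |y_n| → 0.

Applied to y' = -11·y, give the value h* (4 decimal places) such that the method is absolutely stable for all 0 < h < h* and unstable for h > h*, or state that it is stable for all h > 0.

Set f=λy, z=hλ:
  order 2, 2-stage ⇒ R(z)=1+z+z^2/2
  (e.g. R(-1.49)=0.62005, |R|=0.62005)

Find x<0 with |R(x)|<1.
x=-1.49: |R|=0.6200
|R(-2.11)|=1.1160 |R(-1.49)|=0.6200 |R(-1.13)|=0.5085
Bisect:
  x_lo=-2.3126 |R|=1.3615  x_hi=-0.0705 |R|=0.9320
  mid=-1.19154 |R|=0.51834 →hi
  mid=-1.75207 |R|=0.78280 →hi
  mid=-2.03233 |R|=1.03286 →lo
  mid=-1.89220 |R|=0.89801 →hi
  mid=-1.96227 |R|=0.96298 →hi
  mid=-1.99730 |R|=0.99730 →hi
  mid=-2.01482 |R|=1.01493 →lo
  mid=-2.00606 |R|=1.00608 →lo
  ...
  [-2.00004,-1.99990] ⇒ x*=-2.0000
Stable set (-2.0000, 0).

(-2.0000,0); λ=-11 ⇒ h* = 0.1818.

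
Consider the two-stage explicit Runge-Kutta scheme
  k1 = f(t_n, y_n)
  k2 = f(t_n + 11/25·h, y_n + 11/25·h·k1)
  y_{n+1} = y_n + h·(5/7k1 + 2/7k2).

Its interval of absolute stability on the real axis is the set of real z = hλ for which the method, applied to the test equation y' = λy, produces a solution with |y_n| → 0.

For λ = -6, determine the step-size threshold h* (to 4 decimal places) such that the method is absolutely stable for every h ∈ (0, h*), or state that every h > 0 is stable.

(-7.9545,0); λ=-6 ⇒ h* = (175/22)/6 = 1.3258.

On y'=λy, z=hλ:
  k1=λy_n ⇒ h·k1=z·y_n;  k2=λ(1+11/25z)y_n ⇒ h·k2=z(1+11/25z)y_n
  y_{n+1}/y_n = 1 + 5/7z + 2/7z(1+11/25z) = 1 + z + 22/175z²
  R(z) = 1 + z + 22/175z².

Boundary: |R(x)|=1, x<0.
x=-1.59: |R|=0.2722
R=1: x+22/175x²=0 ⇒ x=−175/22=-7.9545; min R=1−1/(4·22/175)=-0.9886>−1
Confirm numerically:
  x=-6.573: |R|=0.14160 <1
  x=-6.148: |R|=0.39626 <1
  x=-5.972: |R|=0.48843 <1
  x=-8.421: |R|=1.49381 >1
  x=-8.381: |R|=1.44932 >1
  x=-8.124: |R|=1.17306 >1
Interval (-7.9545, 0).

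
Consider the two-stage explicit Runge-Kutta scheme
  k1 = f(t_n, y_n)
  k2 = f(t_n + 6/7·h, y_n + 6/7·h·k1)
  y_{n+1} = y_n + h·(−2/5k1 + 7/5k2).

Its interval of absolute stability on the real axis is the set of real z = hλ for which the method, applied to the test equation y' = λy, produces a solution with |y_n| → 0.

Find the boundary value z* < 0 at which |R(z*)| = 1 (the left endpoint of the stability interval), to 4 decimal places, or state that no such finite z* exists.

left endpoint -0.8333.

Set f=λy, z=hλ:
  k1=λy_n ⇒ h·k1=z·y_n;  k2=λ(1+6/7z)y_n ⇒ h·k2=z(1+6/7z)y_n
  y_{n+1}/y_n = 1 − 2/5z + 7/5z(1+6/7z) = 1 + z + 6/5z²
  ⇒ R(z) = 1 + z + 6/5z².

Find x<0 with |R(x)|<1.
x=-1.11: |R|=1.3685
R=1: x+6/5x²=0 ⇒ x=−5/6=-0.8333; min R=1−1/(4·6/5)=0.7917>−1
Confirm numerically:
  x=-0.497: |R|=0.79941 <1
  x=-0.438: |R|=0.79221 <1
  x=-0.436: |R|=0.79212 <1
  x=-0.431: |R|=0.79191 <1
  x=-1.318: |R|=1.76655 >1
  x=-1.163: |R|=1.46008 >1
Interval (-0.8333, 0).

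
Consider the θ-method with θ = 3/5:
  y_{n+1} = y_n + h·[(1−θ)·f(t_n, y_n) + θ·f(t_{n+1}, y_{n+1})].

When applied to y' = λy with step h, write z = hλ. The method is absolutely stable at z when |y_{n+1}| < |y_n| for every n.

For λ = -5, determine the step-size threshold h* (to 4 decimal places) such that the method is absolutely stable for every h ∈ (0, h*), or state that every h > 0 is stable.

interval (−∞, 0). Any h>0 works for λ=-5.

Test eqn y'=λy, z=hλ:
  y_{n+1} = y_n + z·[2/5·y_n + 3/5·y_{n+1}] ⇒ (1 − 3/5z)y_{n+1} = (1 + 2/5z)y_n
  so R(z) = (1 + 2/5z)/(1 − 3/5z).

Find x<0 with |R(x)|<1.
x=-1.29: |R|=0.2728
x=-2: |R|=0.0909
x=-10: |R|=0.4286
x=-100: |R|=0.6393
θ=3/5≥1/2 ⇒ |1+2/5x|<|1−3/5x| ∀x<0 ⇒ stable on all of ℝ⁻.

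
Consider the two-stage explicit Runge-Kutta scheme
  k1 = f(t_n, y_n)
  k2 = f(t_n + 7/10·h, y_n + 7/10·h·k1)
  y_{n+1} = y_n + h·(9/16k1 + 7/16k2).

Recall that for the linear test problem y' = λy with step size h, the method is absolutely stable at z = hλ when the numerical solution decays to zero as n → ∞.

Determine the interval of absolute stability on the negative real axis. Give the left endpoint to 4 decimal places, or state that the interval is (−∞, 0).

With y'=λy (z=hλ):
  k1=λy_n ⇒ h·k1=z·y_n;  k2=λ(1+7/10z)y_n ⇒ h·k2=z(1+7/10z)y_n
  y_{n+1}/y_n = 1 + 9/16z + 7/16z(1+7/10z) = 1 + z + 49/160z²
  Hence R(z) = 1 + z + 49/160z².

Boundary: |R(x)|=1, x<0.
x=-1.6: |R|=0.1840
R=1: x+49/160x²=0 ⇒ x=−160/49=-3.2653; min R=1−1/(4·49/160)=0.1837>−1
Confirm numerically:
  x=-3.108: |R|=0.85027 <1
  x=-2.417: |R|=0.37208 <1
  x=-2.178: |R|=0.27475 <1
  x=-2.170: |R|=0.27210 <1
  x=-3.628: |R|=1.40298 >1
  x=-3.382: |R|=1.12086 >1
  x=-3.307: |R|=1.04223 >1
So |R|<1 on (-3.2653, 0).

z∈(-3.2653,0).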